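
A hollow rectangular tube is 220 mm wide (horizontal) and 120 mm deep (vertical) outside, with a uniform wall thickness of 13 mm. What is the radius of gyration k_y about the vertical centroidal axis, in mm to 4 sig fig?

Split into non-overlapping primitives; take the origin at the lower-left of the bounding box.
Outer rectangle: 220 × 120, A = 26 400 mm², x = 110 mm, Ī = 106 480 000 mm⁴.
Inner void (subtracted): 194 × 94, A = 18 236 mm², x = 110 mm, Ī = 57 194 175 mm⁴.
By symmetry the centroid is at mid-width, x̄ = 110 mm.
All pieces are centred on the vertical centroidal axis, so I = ΣĪ (holes subtracted) = 49 285 825 mm⁴.
Radius of gyration: k = √(I/A) = √(49 285 825 / 8 164) = 77.6979 mm.

k_y ≈ 77.70 mm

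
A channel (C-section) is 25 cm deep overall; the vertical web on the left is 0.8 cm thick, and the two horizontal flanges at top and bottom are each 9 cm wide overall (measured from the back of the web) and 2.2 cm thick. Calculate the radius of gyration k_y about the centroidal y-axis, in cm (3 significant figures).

k_y ≈ 2.88 cm

Treat the section as a set of non-overlapping primitives; coordinates are from the bounding-box lower-left.
Web: 0.8 × 25, A = 20 cm², x = 0.4 cm, Ī = 1.0667 cm⁴.
Top flange (beyond web): 8.2 × 2.2, A = 18.04 cm², x = 4.9 cm, Ī = 101.08 cm⁴.
Bottom flange (beyond web): 8.2 × 2.2, A = 18.04 cm², x = 4.9 cm, Ī = 101.08 cm⁴.
Centroid: x̄ = ΣA·x / ΣA = 3.2951 cm.
Transfer each piece to the centroidal y-axis using Ī + A·d² with d = x − 3.2951:
  web: d = -2.8951 cm → contributes +168.7 cm⁴
  top flange (beyond web): d = 1.6049 cm → contributes +147.55 cm⁴
  bottom flange (beyond web): d = 1.6049 cm → contributes +147.55 cm⁴
Total I = 463.8 cm⁴.
Radius of gyration: k = √(I/A) = √(463.8 / 56.08) = 2.8758 cm.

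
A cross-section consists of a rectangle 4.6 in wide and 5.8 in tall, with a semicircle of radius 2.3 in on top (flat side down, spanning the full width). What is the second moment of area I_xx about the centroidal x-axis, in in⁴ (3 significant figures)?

Treat the section as a set of non-overlapping primitives; coordinates are from the bounding-box lower-left.
Rectangular body: 4.6 × 5.8, A = 26.68 in², y = 2.9 in, Ī = 74.793 in⁴.
Semicircular cap: semicircle r = 2.3, A = 8.3095 in², y = 6.7762 in, Ī = 3.0714 in⁴.
Centroid: ȳ = ΣA·y / ΣA = 3.8205 in.
Transfer each piece to the centroidal x-axis using Ī + A·d² with d = y − 3.8205:
  rectangular body: d = -0.92053 in → contributes +97.401 in⁴
  semicircular cap: d = 2.9556 in → contributes +75.661 in⁴
Total I = 173.06 in⁴.

I_xx ≈ 173 in⁴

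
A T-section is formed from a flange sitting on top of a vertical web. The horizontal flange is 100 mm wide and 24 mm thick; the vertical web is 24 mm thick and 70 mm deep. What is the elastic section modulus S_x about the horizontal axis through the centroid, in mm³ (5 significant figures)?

Decompose the section into non-overlapping parts with the origin at the bottom-left of its bounding rectangle.
Flange: 100 × 24, A = 2 400 mm², y = 82 mm, Ī = 115 200 mm⁴.
Web: 24 × 70, A = 1 680 mm², y = 35 mm, Ī = 686 000 mm⁴.
Centroid: ȳ = ΣA·y / ΣA = 62.64706 mm.
Transfer each piece to the horizontal axis through the centroid using Ī + A·d² with d = y − 62.64706:
  flange: d = 19.35294 mm → contributes +1 014 087 mm⁴
  web: d = -27.64706 mm → contributes +1 970 125 mm⁴
Total I = 2 984 212 mm⁴.
Extreme fibre distance c = 62.64706 mm; S = I/c = 47635.31 mm³.

S_x ≈ 4.7635 × 10⁴ mm³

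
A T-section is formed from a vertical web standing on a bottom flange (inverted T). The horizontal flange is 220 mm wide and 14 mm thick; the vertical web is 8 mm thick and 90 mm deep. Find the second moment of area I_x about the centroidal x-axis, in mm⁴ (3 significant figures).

Split into non-overlapping primitives; take the origin at the lower-left of the bounding box.
Flange: 220 × 14, A = 3 080 mm², y = 7 mm, Ī = 50 307 mm⁴.
Web: 8 × 90, A = 720 mm², y = 59 mm, Ī = 486 000 mm⁴.
Centroid: ȳ = ΣA·y / ΣA = 16.853 mm.
Transfer each piece to the centroidal x-axis using Ī + A·d² with d = y − 16.853:
  flange: d = -9.8526 mm → contributes +349 296 mm⁴
  web: d = 42.147 mm → contributes +1 765 008 mm⁴
Total I = 2 114 304 mm⁴.

I_x ≈ 2.11 × 10⁶ mm⁴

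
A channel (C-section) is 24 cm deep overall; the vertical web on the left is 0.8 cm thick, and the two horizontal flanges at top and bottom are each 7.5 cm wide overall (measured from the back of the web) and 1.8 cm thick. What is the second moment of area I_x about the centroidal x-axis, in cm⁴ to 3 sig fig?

Treat the section as a set of non-overlapping primitives; coordinates are from the bounding-box lower-left.
Web: 0.8 × 24, A = 19.2 cm², y = 12 cm, Ī = 921.6 cm⁴.
Top flange (beyond web): 6.7 × 1.8, A = 12.06 cm², y = 23.1 cm, Ī = 3.2562 cm⁴.
Bottom flange (beyond web): 6.7 × 1.8, A = 12.06 cm², y = 0.9 cm, Ī = 3.2562 cm⁴.
By symmetry the centroid is at mid-height, ȳ = 12 cm.
Transfer each piece to the centroidal x-axis using Ī + A·d² with d = y − 12:
  web: d = 0 cm → contributes +921.6 cm⁴
  top flange (beyond web): d = 11.1 cm → contributes +1489.2 cm⁴
  bottom flange (beyond web): d = -11.1 cm → contributes +1489.2 cm⁴
Total I = 3899.9 cm⁴.

I_x ≈ 3900 cm⁴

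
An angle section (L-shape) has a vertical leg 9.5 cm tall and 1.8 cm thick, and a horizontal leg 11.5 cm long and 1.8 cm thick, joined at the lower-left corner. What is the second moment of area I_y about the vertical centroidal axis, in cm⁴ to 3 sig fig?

I_y ≈ 427 cm⁴

Break the section into simple shapes (no overlaps), measuring from the bottom-left corner of the bounding box.
Vertical leg: 1.8 × 9.5, A = 17.1 cm², x = 0.9 cm, Ī = 4.617 cm⁴.
Horizontal leg (remainder): 9.7 × 1.8, A = 17.46 cm², x = 6.65 cm, Ī = 136.9 cm⁴.
Centroid: x̄ = ΣA·x / ΣA = 3.8049 cm.
Transfer each piece to the vertical centroidal axis using Ī + A·d² with d = x − 3.8049:
  vertical leg: d = -2.9049 cm → contributes +148.92 cm⁴
  horizontal leg (remainder): d = 2.8451 cm → contributes +278.23 cm⁴
Total I = 427.15 cm⁴.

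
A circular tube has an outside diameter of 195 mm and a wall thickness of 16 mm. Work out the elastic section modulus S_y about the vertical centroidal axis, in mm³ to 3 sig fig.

S_y ≈ 3.73 × 10⁵ mm³

Treat the section as a set of non-overlapping primitives; coordinates are from the bounding-box lower-left.
Outer circle: ⌀195, A = 29 865 mm², x = 97.5 mm, Ī = 70 975 481 mm⁴.
Bore (subtracted): ⌀163, A = 20 867 mm², x = 97.5 mm, Ī = 34 651 363 mm⁴.
By symmetry the centroid is at mid-width, x̄ = 97.5 mm.
All pieces are centred on the vertical centroidal axis, so I = ΣĪ (holes subtracted) = 36 324 118 mm⁴.
Extreme fibre distance c = 97.5 mm; S = I/c = 372 555 mm³.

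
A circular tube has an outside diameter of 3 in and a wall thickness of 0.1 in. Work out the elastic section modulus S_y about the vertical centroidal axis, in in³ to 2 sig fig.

S_y ≈ 0.64 in³

Break the section into simple shapes (no overlaps), measuring from the bottom-left corner of the bounding box.
Outer circle: ⌀3, A = 7.069 in², x = 1.5 in, Ī = 3.976 in⁴.
Bore (subtracted): ⌀2.8, A = 6.158 in², x = 1.5 in, Ī = 3.017 in⁴.
By symmetry the centroid is at mid-width, x̄ = 1.5 in.
All pieces are centred on the vertical centroidal axis, so I = ΣĪ (holes subtracted) = 0.9589 in⁴.
Extreme fibre distance c = 1.5 in; S = I/c = 0.6393 in³.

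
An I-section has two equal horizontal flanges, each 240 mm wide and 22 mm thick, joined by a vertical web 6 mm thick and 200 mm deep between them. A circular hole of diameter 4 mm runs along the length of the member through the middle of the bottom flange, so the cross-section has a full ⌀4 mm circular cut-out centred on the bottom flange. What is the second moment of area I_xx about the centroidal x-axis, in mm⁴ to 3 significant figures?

Treat the section as a set of non-overlapping primitives; coordinates are from the bounding-box lower-left.
Bottom flange: 240 × 22, A = 5 280 mm², y = 11 mm, Ī = 212 960 mm⁴.
Web: 6 × 200, A = 1 200 mm², y = 122 mm, Ī = 4 000 000 mm⁴.
Top flange: 240 × 22, A = 5 280 mm², y = 233 mm, Ī = 212 960 mm⁴.
Hole (subtracted): ⌀4, A = 12.566 mm², y = 11 mm, Ī = 12.566 mm⁴.
Centroid: ȳ = ΣA·y / ΣA = 122.12 mm.
Transfer each piece to the centroidal x-axis using Ī + A·d² with d = y − 122.12:
  bottom flange: d = -111.12 mm → contributes +65 407 094 mm⁴
  web: d = -0.11874 mm → contributes +4 000 017 mm⁴
  top flange: d = 110.88 mm → contributes +65 128 734 mm⁴
  hole: d = -111.12 mm → contributes −155 174 mm⁴
Total I = 134 380 672 mm⁴.

I_xx ≈ 1.34 × 10⁸ mm⁴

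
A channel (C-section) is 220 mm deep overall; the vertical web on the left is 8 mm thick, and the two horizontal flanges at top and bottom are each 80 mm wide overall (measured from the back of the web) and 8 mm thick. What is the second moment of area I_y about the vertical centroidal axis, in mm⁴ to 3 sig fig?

I_y ≈ 1.62 × 10⁶ mm⁴

Break the section into simple shapes (no overlaps), measuring from the bottom-left corner of the bounding box.
Web: 8 × 220, A = 1 760 mm², x = 4 mm, Ī = 9386.7 mm⁴.
Top flange (beyond web): 72 × 8, A = 576 mm², x = 44 mm, Ī = 248 832 mm⁴.
Bottom flange (beyond web): 72 × 8, A = 576 mm², x = 44 mm, Ī = 248 832 mm⁴.
Centroid: x̄ = ΣA·x / ΣA = 19.824 mm.
Transfer each piece to the vertical centroidal axis using Ī + A·d² with d = x − 19.824:
  web: d = -15.824 mm → contributes +450 099 mm⁴
  top flange (beyond web): d = 24.176 mm → contributes +585 487 mm⁴
  bottom flange (beyond web): d = 24.176 mm → contributes +585 487 mm⁴
Total I = 1 621 073 mm⁴.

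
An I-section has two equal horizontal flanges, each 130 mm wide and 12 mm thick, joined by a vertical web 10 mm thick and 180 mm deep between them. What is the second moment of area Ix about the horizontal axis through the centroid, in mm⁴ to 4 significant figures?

Break the section into simple shapes (no overlaps), measuring from the bottom-left corner of the bounding box.
Bottom flange: 130 × 12, A = 1 560 mm², y = 6 mm, Ī = 18 720 mm⁴.
Web: 10 × 180, A = 1 800 mm², y = 102 mm, Ī = 4 860 000 mm⁴.
Top flange: 130 × 12, A = 1 560 mm², y = 198 mm, Ī = 18 720 mm⁴.
By symmetry the centroid is at mid-height, ȳ = 102 mm.
Transfer each piece to the horizontal axis through the centroid using Ī + A·d² with d = y − 102:
  bottom flange: d = -96 mm → contributes +14 395 680 mm⁴
  web: d = 0 mm → contributes +4 860 000 mm⁴
  top flange: d = 96 mm → contributes +14 395 680 mm⁴
Total I = 33 651 360 mm⁴.

Ix ≈ 3.365 × 10⁷ mm⁴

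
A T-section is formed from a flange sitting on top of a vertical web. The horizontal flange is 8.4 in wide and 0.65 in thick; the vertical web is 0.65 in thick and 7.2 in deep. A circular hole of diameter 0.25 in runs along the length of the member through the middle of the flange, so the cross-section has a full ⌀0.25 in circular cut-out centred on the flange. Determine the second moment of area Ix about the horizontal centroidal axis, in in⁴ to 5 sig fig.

Ix ≈ 59.070 in⁴

Break the section into simple shapes (no overlaps), measuring from the bottom-left corner of the bounding box.
Flange: 8.4 × 0.65, A = 5.46 in², y = 7.525 in, Ī = 0.1922375 in⁴.
Web: 0.65 × 7.2, A = 4.68 in², y = 3.6 in, Ī = 20.2176 in⁴.
Hole (subtracted): ⌀0.25, A = 0.04908739 in², y = 7.525 in, Ī = 0.0001917476 in⁴.
Centroid: ȳ = ΣA·y / ΣA = 5.704649 in.
Transfer each piece to the horizontal centroidal axis using Ī + A·d² with d = y − 5.704649:
  flange: d = 1.820351 in → contributes +18.28491 in⁴
  web: d = -2.104649 in → contributes +40.94789 in⁴
  hole: d = 1.820351 in → contributes −0.1628515 in⁴
Total I = 59.06995 in⁴.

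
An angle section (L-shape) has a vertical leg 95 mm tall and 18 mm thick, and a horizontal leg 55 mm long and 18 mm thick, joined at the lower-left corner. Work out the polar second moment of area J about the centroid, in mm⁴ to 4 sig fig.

J ≈ 2.499 × 10⁶ mm⁴

Treat the section as a set of non-overlapping primitives; coordinates are from the bounding-box lower-left.
Vertical leg: 18 × 95, A = 1 710 mm², y = 47.5 mm, Ī = 1 286 063 mm⁴.
Horizontal leg (remainder): 37 × 18, A = 666 mm², y = 9 mm, Ī = 17 982 mm⁴.
Centroid: ȳ = ΣA·y / ΣA = 36.7083 mm.
Transfer each piece to the centroidal x-axis using Ī + A·d² with d = y − 36.7083:
  vertical leg: d = 10.7917 mm → contributes +1 485 209 mm⁴
  horizontal leg (remainder): d = -27.7083 mm → contributes +529 305 mm⁴
Total I = 2 014 514 mm⁴.
For the y-axis: x̄ = 16.7083 mm.
Repeating about the centroidal y-axis gives I_y = 484 634 mm⁴.
Polar second moment: J = I_x + I_y = 2 499 148 mm⁴.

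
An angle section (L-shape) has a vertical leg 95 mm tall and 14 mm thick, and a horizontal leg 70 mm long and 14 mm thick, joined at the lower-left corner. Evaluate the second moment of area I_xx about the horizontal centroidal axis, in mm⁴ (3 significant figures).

I_xx ≈ 1.82 × 10⁶ mm⁴

Split into non-overlapping primitives; take the origin at the lower-left of the bounding box.
Vertical leg: 14 × 95, A = 1 330 mm², y = 47.5 mm, Ī = 1 000 271 mm⁴.
Horizontal leg (remainder): 56 × 14, A = 784 mm², y = 7 mm, Ī = 12 805 mm⁴.
Centroid: ȳ = ΣA·y / ΣA = 32.48 mm.
Transfer each piece to the horizontal centroidal axis using Ī + A·d² with d = y − 32.48:
  vertical leg: d = 15.02 mm → contributes +1 300 314 mm⁴
  horizontal leg (remainder): d = -25.48 mm → contributes +521 807 mm⁴
Total I = 1 822 121 mm⁴.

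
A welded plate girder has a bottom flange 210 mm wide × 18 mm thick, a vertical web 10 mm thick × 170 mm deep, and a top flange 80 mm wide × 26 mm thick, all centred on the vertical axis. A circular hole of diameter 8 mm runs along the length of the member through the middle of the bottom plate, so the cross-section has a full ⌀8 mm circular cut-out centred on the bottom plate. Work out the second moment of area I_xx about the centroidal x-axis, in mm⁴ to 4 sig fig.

Decompose the section into non-overlapping parts with the origin at the bottom-left of its bounding rectangle.
Bottom plate: 210 × 18, A = 3 780 mm², y = 9 mm, Ī = 102 060 mm⁴.
Web plate: 10 × 170, A = 1 700 mm², y = 103 mm, Ī = 4 094 167 mm⁴.
Top plate: 80 × 26, A = 2 080 mm², y = 201 mm, Ī = 117 173 mm⁴.
Hole (subtracted): ⌀8, A = 50.2655 mm², y = 9 mm, Ī = 201.062 mm⁴.
Centroid: ȳ = ΣA·y / ΣA = 83.458 mm.
Transfer each piece to the centroidal x-axis using Ī + A·d² with d = y − 83.458:
  bottom plate: d = -74.458 mm → contributes +21 058 370 mm⁴
  web plate: d = 19.542 mm → contributes +4 743 378 mm⁴
  top plate: d = 117.542 mm → contributes +28 854 694 mm⁴
  hole: d = -74.458 mm → contributes −278 873 mm⁴
Total I = 54 377 570 mm⁴.

I_xx ≈ 5.438 × 10⁷ mm⁴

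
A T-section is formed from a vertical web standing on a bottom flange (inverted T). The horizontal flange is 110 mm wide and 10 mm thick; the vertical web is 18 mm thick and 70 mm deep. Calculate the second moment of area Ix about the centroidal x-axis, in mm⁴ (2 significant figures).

Ix ≈ 1.5 × 10⁶ mm⁴

Treat the section as a set of non-overlapping primitives; coordinates are from the bounding-box lower-left.
Flange: 110 × 10, A = 1 100 mm², y = 5 mm, Ī = 9 167 mm⁴.
Web: 18 × 70, A = 1 260 mm², y = 45 mm, Ī = 514 500 mm⁴.
Centroid: ȳ = ΣA·y / ΣA = 26.36 mm.
Transfer each piece to the centroidal x-axis using Ī + A·d² with d = y − 26.36:
  flange: d = -21.36 mm → contributes +510 850 mm⁴
  web: d = 18.64 mm → contributes +952 478 mm⁴
Total I = 1 463 328 mm⁴.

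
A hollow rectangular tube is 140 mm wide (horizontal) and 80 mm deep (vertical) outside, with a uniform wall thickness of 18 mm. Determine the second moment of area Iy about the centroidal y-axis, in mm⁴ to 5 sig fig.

Break the section into simple shapes (no overlaps), measuring from the bottom-left corner of the bounding box.
Outer rectangle: 140 × 80, A = 11 200 mm², x = 70 mm, Ī = 18 293 333 mm⁴.
Inner void (subtracted): 104 × 44, A = 4 576 mm², x = 70 mm, Ī = 4 124 501 mm⁴.
By symmetry the centroid is at mid-width, x̄ = 70 mm.
All pieces are centred on the centroidal y-axis, so I = ΣĪ (holes subtracted) = 14 168 832 mm⁴.

Iy ≈ 1.4169 × 10⁷ mm⁴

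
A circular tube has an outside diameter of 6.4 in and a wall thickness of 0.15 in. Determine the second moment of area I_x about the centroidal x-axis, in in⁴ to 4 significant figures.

I_x ≈ 14.39 in⁴

Decompose the section into non-overlapping parts with the origin at the bottom-left of its bounding rectangle.
Outer circle: ⌀6.4, A = 32.1699 in², y = 3.2 in, Ī = 82.355 in⁴.
Bore (subtracted): ⌀6.1, A = 29.2247 in², y = 3.2 in, Ī = 67.9656 in⁴.
By symmetry the centroid is at mid-height, ȳ = 3.2 in.
All pieces are centred on the centroidal x-axis, so I = ΣĪ (holes subtracted) = 14.3894 in⁴.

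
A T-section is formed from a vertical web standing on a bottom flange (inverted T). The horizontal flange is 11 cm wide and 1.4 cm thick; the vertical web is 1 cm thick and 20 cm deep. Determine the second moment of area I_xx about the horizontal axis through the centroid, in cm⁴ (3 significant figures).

Split into non-overlapping primitives; take the origin at the lower-left of the bounding box.
Flange: 11 × 1.4, A = 15.4 cm², y = 0.7 cm, Ī = 2.5153 cm⁴.
Web: 1 × 20, A = 20 cm², y = 11.4 cm, Ī = 666.67 cm⁴.
Centroid: ȳ = ΣA·y / ΣA = 6.7452 cm.
Transfer each piece to the horizontal axis through the centroid using Ī + A·d² with d = y − 6.7452:
  flange: d = -6.0452 cm → contributes +565.3 cm⁴
  web: d = 4.6548 cm → contributes +1 100 cm⁴
Total I = 1665.3 cm⁴.

I_xx ≈ 1670 cm⁴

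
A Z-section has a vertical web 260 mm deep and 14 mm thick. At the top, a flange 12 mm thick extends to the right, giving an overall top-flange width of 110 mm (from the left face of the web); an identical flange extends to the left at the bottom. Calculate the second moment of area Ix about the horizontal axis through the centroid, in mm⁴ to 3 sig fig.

Treat the section as a set of non-overlapping primitives; coordinates are from the bounding-box lower-left.
Web: 14 × 260, A = 3 640 mm², y = 130 mm, Ī = 20 505 333 mm⁴.
Top flange (beyond web): 96 × 12, A = 1 152 mm², y = 254 mm, Ī = 13 824 mm⁴.
Bottom flange (beyond web): 96 × 12, A = 1 152 mm², y = 6 mm, Ī = 13 824 mm⁴.
Centroid: ȳ = ΣA·y / ΣA = 130 mm.
Transfer each piece to the horizontal axis through the centroid using Ī + A·d² with d = y − 130:
  web: d = 0 mm → contributes +20 505 333 mm⁴
  top flange (beyond web): d = 124 mm → contributes +17 726 976 mm⁴
  bottom flange (beyond web): d = -124 mm → contributes +17 726 976 mm⁴
Total I = 55 959 285 mm⁴.

Ix ≈ 5.60 × 10⁷ mm⁴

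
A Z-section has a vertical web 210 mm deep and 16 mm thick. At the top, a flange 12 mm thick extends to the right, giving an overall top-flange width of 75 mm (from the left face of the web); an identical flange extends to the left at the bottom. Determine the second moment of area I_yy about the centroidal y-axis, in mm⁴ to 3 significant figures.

I_yy ≈ 2.47 × 10⁶ mm⁴

Break the section into simple shapes (no overlaps), measuring from the bottom-left corner of the bounding box.
Web: 16 × 210, A = 3 360 mm², x = 67 mm, Ī = 71 680 mm⁴.
Top flange (beyond web): 59 × 12, A = 708 mm², x = 104.5 mm, Ī = 205 379 mm⁴.
Bottom flange (beyond web): 59 × 12, A = 708 mm², x = 29.5 mm, Ī = 205 379 mm⁴.
Centroid: x̄ = ΣA·x / ΣA = 67 mm.
Transfer each piece to the centroidal y-axis using Ī + A·d² with d = x − 67:
  web: d = 0 mm → contributes +71 680 mm⁴
  top flange (beyond web): d = 37.5 mm → contributes +1 201 004 mm⁴
  bottom flange (beyond web): d = -37.5 mm → contributes +1 201 004 mm⁴
Total I = 2 473 688 mm⁴.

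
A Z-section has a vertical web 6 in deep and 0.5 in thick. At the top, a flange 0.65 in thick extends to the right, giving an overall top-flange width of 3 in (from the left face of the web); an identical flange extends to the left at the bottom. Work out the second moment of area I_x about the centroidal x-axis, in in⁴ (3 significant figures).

I_x ≈ 32.4 in⁴

Split into non-overlapping primitives; take the origin at the lower-left of the bounding box.
Web: 0.5 × 6, A = 3 in², y = 3 in, Ī = 9 in⁴.
Top flange (beyond web): 2.5 × 0.65, A = 1.625 in², y = 5.675 in, Ī = 0.057214 in⁴.
Bottom flange (beyond web): 2.5 × 0.65, A = 1.625 in², y = 0.325 in, Ī = 0.057214 in⁴.
Centroid: ȳ = ΣA·y / ΣA = 3 in.
Transfer each piece to the centroidal x-axis using Ī + A·d² with d = y − 3:
  web: d = 0 in → contributes +9 in⁴
  top flange (beyond web): d = 2.675 in → contributes +11.685 in⁴
  bottom flange (beyond web): d = -2.675 in → contributes +11.685 in⁴
Total I = 32.37 in⁴.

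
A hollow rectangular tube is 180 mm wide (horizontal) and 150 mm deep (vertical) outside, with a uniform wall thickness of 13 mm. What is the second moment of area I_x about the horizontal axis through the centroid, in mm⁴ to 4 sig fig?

Break the section into simple shapes (no overlaps), measuring from the bottom-left corner of the bounding box.
Outer rectangle: 180 × 150, A = 27 000 mm², y = 75 mm, Ī = 50 625 000 mm⁴.
Inner void (subtracted): 154 × 124, A = 19 096 mm², y = 75 mm, Ī = 24 468 341 mm⁴.
By symmetry the centroid is at mid-height, ȳ = 75 mm.
All pieces are centred on the horizontal axis through the centroid, so I = ΣĪ (holes subtracted) = 26 156 659 mm⁴.

I_x ≈ 2.616 × 10⁷ mm⁴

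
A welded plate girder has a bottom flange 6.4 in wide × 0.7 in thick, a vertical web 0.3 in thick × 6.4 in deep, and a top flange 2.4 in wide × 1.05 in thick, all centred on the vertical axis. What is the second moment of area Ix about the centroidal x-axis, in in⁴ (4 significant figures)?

Treat the section as a set of non-overlapping primitives; coordinates are from the bounding-box lower-left.
Bottom plate: 6.4 × 0.7, A = 4.48 in², y = 0.35 in, Ī = 0.182933 in⁴.
Web plate: 0.3 × 6.4, A = 1.92 in², y = 3.9 in, Ī = 6.5536 in⁴.
Top plate: 2.4 × 1.05, A = 2.52 in², y = 7.625 in, Ī = 0.231525 in⁴.
Centroid: ȳ = ΣA·y / ΣA = 3.16939 in.
Transfer each piece to the centroidal x-axis using Ī + A·d² with d = y − 3.16939:
  bottom plate: d = -2.81939 in → contributes +35.7944 in⁴
  web plate: d = 0.730605 in → contributes +7.57847 in⁴
  top plate: d = 4.45561 in → contributes +50.2596 in⁴
Total I = 93.6325 in⁴.

Ix ≈ 93.63 in⁴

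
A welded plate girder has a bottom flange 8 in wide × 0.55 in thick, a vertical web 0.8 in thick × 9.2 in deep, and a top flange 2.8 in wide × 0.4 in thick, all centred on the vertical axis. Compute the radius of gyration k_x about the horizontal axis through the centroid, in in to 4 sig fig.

k_x ≈ 3.550 in

Split into non-overlapping primitives; take the origin at the lower-left of the bounding box.
Bottom plate: 8 × 0.55, A = 4.4 in², y = 0.275 in, Ī = 0.110917 in⁴.
Web plate: 0.8 × 9.2, A = 7.36 in², y = 5.15 in, Ī = 51.9125 in⁴.
Top plate: 2.8 × 0.4, A = 1.12 in², y = 9.95 in, Ī = 0.0149333 in⁴.
Centroid: ȳ = ΣA·y / ΣA = 3.90202 in.
Transfer each piece to the horizontal axis through the centroid using Ī + A·d² with d = y − 3.90202:
  bottom plate: d = -3.62702 in → contributes +57.9941 in⁴
  web plate: d = 1.24798 in → contributes +63.3754 in⁴
  top plate: d = 6.04798 in → contributes +40.9824 in⁴
Total I = 162.352 in⁴.
Radius of gyration: k = √(I/A) = √(162.352 / 12.88) = 3.55035 in.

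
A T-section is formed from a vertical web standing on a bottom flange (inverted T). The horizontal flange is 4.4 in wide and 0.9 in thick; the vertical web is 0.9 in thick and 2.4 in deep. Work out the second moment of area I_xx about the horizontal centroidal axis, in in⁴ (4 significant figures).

I_xx ≈ 5.109 in⁴

Treat the section as a set of non-overlapping primitives; coordinates are from the bounding-box lower-left.
Flange: 4.4 × 0.9, A = 3.96 in², y = 0.45 in, Ī = 0.2673 in⁴.
Web: 0.9 × 2.4, A = 2.16 in², y = 2.1 in, Ī = 1.0368 in⁴.
Centroid: ȳ = ΣA·y / ΣA = 1.03235 in.
Transfer each piece to the horizontal centroidal axis using Ī + A·d² with d = y − 1.03235:
  flange: d = -0.582353 in → contributes +1.61027 in⁴
  web: d = 1.06765 in → contributes +3.49892 in⁴
Total I = 5.10919 in⁴.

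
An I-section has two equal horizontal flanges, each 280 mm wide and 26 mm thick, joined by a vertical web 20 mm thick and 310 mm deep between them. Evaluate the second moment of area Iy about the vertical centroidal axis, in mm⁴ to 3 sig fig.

Break the section into simple shapes (no overlaps), measuring from the bottom-left corner of the bounding box.
Bottom flange: 280 × 26, A = 7 280 mm², x = 140 mm, Ī = 47 562 667 mm⁴.
Web: 20 × 310, A = 6 200 mm², x = 140 mm, Ī = 206 667 mm⁴.
Top flange: 280 × 26, A = 7 280 mm², x = 140 mm, Ī = 47 562 667 mm⁴.
By symmetry the centroid is at mid-width, x̄ = 140 mm.
All pieces are centred on the vertical centroidal axis, so I = ΣĪ = 95 332 000 mm⁴.

Iy ≈ 9.53 × 10⁷ mm⁴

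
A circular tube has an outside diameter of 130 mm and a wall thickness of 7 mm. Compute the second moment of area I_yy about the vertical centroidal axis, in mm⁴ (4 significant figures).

I_yy ≈ 5.132 × 10⁶ mm⁴

Treat the section as a set of non-overlapping primitives; coordinates are from the bounding-box lower-left.
Outer circle: ⌀130, A = 13273.2 mm², x = 65 mm, Ī = 14 019 848 mm⁴.
Bore (subtracted): ⌀116, A = 10568.3 mm², x = 65 mm, Ī = 8 887 955 mm⁴.
By symmetry the centroid is at mid-width, x̄ = 65 mm.
All pieces are centred on the vertical centroidal axis, so I = ΣĪ (holes subtracted) = 5 131 893 mm⁴.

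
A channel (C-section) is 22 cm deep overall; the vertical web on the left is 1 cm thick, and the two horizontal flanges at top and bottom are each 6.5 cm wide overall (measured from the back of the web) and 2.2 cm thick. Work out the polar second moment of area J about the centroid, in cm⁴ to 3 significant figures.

Split into non-overlapping primitives; take the origin at the lower-left of the bounding box.
Web: 1 × 22, A = 22 cm², y = 11 cm, Ī = 887.33 cm⁴.
Top flange (beyond web): 5.5 × 2.2, A = 12.1 cm², y = 20.9 cm, Ī = 4.8803 cm⁴.
Bottom flange (beyond web): 5.5 × 2.2, A = 12.1 cm², y = 1.1 cm, Ī = 4.8803 cm⁴.
By symmetry the centroid is at mid-height, ȳ = 11 cm.
Transfer each piece to the centroidal x-axis using Ī + A·d² with d = y − 11:
  web: d = 0 cm → contributes +887.33 cm⁴
  top flange (beyond web): d = 9.9 cm → contributes +1190.8 cm⁴
  bottom flange (beyond web): d = -9.9 cm → contributes +1190.8 cm⁴
Total I = 3268.9 cm⁴.
For the y-axis: x̄ = 2.2024 cm.
Repeating about the centroidal y-axis gives I_y = 184.56 cm⁴.
Polar second moment: J = I_x + I_y = 3453.5 cm⁴.

J ≈ 3450 cm⁴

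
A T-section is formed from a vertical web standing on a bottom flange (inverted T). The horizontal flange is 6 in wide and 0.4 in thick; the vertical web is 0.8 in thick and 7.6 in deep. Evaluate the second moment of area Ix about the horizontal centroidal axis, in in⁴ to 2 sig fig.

Ix ≈ 57 in⁴

Break the section into simple shapes (no overlaps), measuring from the bottom-left corner of the bounding box.
Flange: 6 × 0.4, A = 2.4 in², y = 0.2 in, Ī = 0.032 in⁴.
Web: 0.8 × 7.6, A = 6.08 in², y = 4.2 in, Ī = 29.27 in⁴.
Centroid: ȳ = ΣA·y / ΣA = 3.068 in.
Transfer each piece to the horizontal centroidal axis using Ī + A·d² with d = y − 3.068:
  flange: d = -2.868 in → contributes +19.77 in⁴
  web: d = 1.132 in → contributes +37.06 in⁴
Total I = 56.83 in⁴.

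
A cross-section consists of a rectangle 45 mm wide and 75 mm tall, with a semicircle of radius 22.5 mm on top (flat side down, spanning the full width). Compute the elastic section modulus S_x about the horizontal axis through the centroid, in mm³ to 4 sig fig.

Treat the section as a set of non-overlapping primitives; coordinates are from the bounding-box lower-left.
Rectangular body: 45 × 75, A = 3 375 mm², y = 37.5 mm, Ī = 1 582 031 mm⁴.
Semicircular cap: semicircle r = 22.5, A = 795.216 mm², y = 84.5493 mm, Ī = 28129.5 mm⁴.
Centroid: ȳ = ΣA·y / ΣA = 46.4718 mm.
Transfer each piece to the horizontal axis through the centroid using Ī + A·d² with d = y − 46.4718:
  rectangular body: d = -8.9718 mm → contributes +1 853 696 mm⁴
  semicircular cap: d = 38.0775 mm → contributes +1 181 109 mm⁴
Total I = 3 034 805 mm⁴.
Extreme fibre distance c = 51.0282 mm; S = I/c = 59473.1 mm³.

S_x ≈ 5.947 × 10⁴ mm³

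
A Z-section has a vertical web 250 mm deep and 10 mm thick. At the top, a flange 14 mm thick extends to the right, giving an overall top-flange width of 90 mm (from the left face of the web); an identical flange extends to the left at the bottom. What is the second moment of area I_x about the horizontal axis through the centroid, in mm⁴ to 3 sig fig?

I_x ≈ 4.42 × 10⁷ mm⁴

Break the section into simple shapes (no overlaps), measuring from the bottom-left corner of the bounding box.
Web: 10 × 250, A = 2 500 mm², y = 125 mm, Ī = 13 020 833 mm⁴.
Top flange (beyond web): 80 × 14, A = 1 120 mm², y = 243 mm, Ī = 18 293 mm⁴.
Bottom flange (beyond web): 80 × 14, A = 1 120 mm², y = 7 mm, Ī = 18 293 mm⁴.
Centroid: ȳ = ΣA·y / ΣA = 125 mm.
Transfer each piece to the horizontal axis through the centroid using Ī + A·d² with d = y − 125:
  web: d = 0 mm → contributes +13 020 833 mm⁴
  top flange (beyond web): d = 118 mm → contributes +15 613 173 mm⁴
  bottom flange (beyond web): d = -118 mm → contributes +15 613 173 mm⁴
Total I = 44 247 180 mm⁴.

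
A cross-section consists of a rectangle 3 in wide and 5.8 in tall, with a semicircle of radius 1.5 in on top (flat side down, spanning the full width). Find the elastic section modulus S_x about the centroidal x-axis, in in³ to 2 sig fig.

S_x ≈ 23 in³

Treat the section as a set of non-overlapping primitives; coordinates are from the bounding-box lower-left.
Rectangular body: 3 × 5.8, A = 17.4 in², y = 2.9 in, Ī = 48.78 in⁴.
Semicircular cap: semicircle r = 1.5, A = 3.534 in², y = 6.437 in, Ī = 0.5556 in⁴.
Centroid: ȳ = ΣA·y / ΣA = 3.497 in.
Transfer each piece to the centroidal x-axis using Ī + A·d² with d = y − 3.497:
  rectangular body: d = -0.5971 in → contributes +54.98 in⁴
  semicircular cap: d = 2.94 in → contributes +31.1 in⁴
Total I = 86.08 in⁴.
Extreme fibre distance c = 3.803 in; S = I/c = 22.63 in³.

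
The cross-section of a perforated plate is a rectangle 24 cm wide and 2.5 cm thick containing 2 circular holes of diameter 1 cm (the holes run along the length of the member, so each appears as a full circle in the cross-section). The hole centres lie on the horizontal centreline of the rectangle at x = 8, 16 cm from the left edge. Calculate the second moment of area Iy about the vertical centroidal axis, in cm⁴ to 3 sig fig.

Break the section into simple shapes (no overlaps), measuring from the bottom-left corner of the bounding box.
Plate: 24 × 2.5, A = 60 cm², x = 12 cm, Ī = 2 880 cm⁴.
Hole 1 (subtracted): ⌀1, A = 0.7854 cm², x = 8 cm, Ī = 0.049087 cm⁴.
Hole 2 (subtracted): ⌀1, A = 0.7854 cm², x = 16 cm, Ī = 0.049087 cm⁴.
By symmetry the centroid is at mid-width, x̄ = 12 cm.
Transfer each piece to the vertical centroidal axis using Ī + A·d² with d = x − 12:
  plate: d = 0 cm → contributes +2 880 cm⁴
  hole 1: d = -4 cm → contributes −12.615 cm⁴
  hole 2: d = 4 cm → contributes −12.615 cm⁴
Total I = 2854.8 cm⁴.

Iy ≈ 2850 cm⁴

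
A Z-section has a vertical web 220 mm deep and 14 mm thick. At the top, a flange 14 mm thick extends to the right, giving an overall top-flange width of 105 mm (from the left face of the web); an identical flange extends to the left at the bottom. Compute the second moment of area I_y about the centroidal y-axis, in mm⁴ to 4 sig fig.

I_y ≈ 8.832 × 10⁶ mm⁴

Decompose the section into non-overlapping parts with the origin at the bottom-left of its bounding rectangle.
Web: 14 × 220, A = 3 080 mm², x = 98 mm, Ī = 50306.7 mm⁴.
Top flange (beyond web): 91 × 14, A = 1 274 mm², x = 150.5 mm, Ī = 879 166 mm⁴.
Bottom flange (beyond web): 91 × 14, A = 1 274 mm², x = 45.5 mm, Ī = 879 166 mm⁴.
Centroid: x̄ = ΣA·x / ΣA = 98 mm.
Transfer each piece to the centroidal y-axis using Ī + A·d² with d = x − 98:
  web: d = 0 mm → contributes +50306.7 mm⁴
  top flange (beyond web): d = 52.5 mm → contributes +4 390 629 mm⁴
  bottom flange (beyond web): d = -52.5 mm → contributes +4 390 629 mm⁴
Total I = 8 831 564 mm⁴.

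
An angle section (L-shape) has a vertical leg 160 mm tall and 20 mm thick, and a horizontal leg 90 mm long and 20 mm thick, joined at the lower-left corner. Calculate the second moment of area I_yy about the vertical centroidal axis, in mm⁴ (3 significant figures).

Split into non-overlapping primitives; take the origin at the lower-left of the bounding box.
Vertical leg: 20 × 160, A = 3 200 mm², x = 10 mm, Ī = 106 667 mm⁴.
Horizontal leg (remainder): 70 × 20, A = 1 400 mm², x = 55 mm, Ī = 571 667 mm⁴.
Centroid: x̄ = ΣA·x / ΣA = 23.696 mm.
Transfer each piece to the vertical centroidal axis using Ī + A·d² with d = x − 23.696:
  vertical leg: d = -13.696 mm → contributes +706 894 mm⁴
  horizontal leg (remainder): d = 31.304 mm → contributes +1 943 614 mm⁴
Total I = 2 650 507 mm⁴.

I_yy ≈ 2.65 × 10⁶ mm⁴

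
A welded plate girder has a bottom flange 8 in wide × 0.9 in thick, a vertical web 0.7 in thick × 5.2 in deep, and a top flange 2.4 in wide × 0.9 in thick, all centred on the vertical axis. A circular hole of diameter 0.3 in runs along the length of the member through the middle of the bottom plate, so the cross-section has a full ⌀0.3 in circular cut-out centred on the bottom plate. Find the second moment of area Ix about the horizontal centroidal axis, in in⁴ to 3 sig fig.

Ix ≈ 77.5 in⁴

Split into non-overlapping primitives; take the origin at the lower-left of the bounding box.
Bottom plate: 8 × 0.9, A = 7.2 in², y = 0.45 in, Ī = 0.486 in⁴.
Web plate: 0.7 × 5.2, A = 3.64 in², y = 3.5 in, Ī = 8.2021 in⁴.
Top plate: 2.4 × 0.9, A = 2.16 in², y = 6.55 in, Ī = 0.1458 in⁴.
Hole (subtracted): ⌀0.3, A = 0.070686 in², y = 0.45 in, Ī = 0.00039761 in⁴.
Centroid: ȳ = ΣA·y / ΣA = 2.3277 in.
Transfer each piece to the horizontal centroidal axis using Ī + A·d² with d = y − 2.3277:
  bottom plate: d = -1.8777 in → contributes +25.873 in⁴
  web plate: d = 1.1723 in → contributes +13.204 in⁴
  top plate: d = 4.2223 in → contributes +38.653 in⁴
  hole: d = -1.8777 in → contributes −0.24963 in⁴
Total I = 77.48 in⁴.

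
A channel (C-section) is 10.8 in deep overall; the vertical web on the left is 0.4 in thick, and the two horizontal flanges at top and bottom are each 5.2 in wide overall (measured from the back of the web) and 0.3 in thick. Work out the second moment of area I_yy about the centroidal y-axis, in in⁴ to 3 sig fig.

I_yy ≈ 17.3 in⁴

Treat the section as a set of non-overlapping primitives; coordinates are from the bounding-box lower-left.
Web: 0.4 × 10.8, A = 4.32 in², x = 0.2 in, Ī = 0.0576 in⁴.
Top flange (beyond web): 4.8 × 0.3, A = 1.44 in², x = 2.8 in, Ī = 2.7648 in⁴.
Bottom flange (beyond web): 4.8 × 0.3, A = 1.44 in², x = 2.8 in, Ī = 2.7648 in⁴.
Centroid: x̄ = ΣA·x / ΣA = 1.24 in.
Transfer each piece to the centroidal y-axis using Ī + A·d² with d = x − 1.24:
  web: d = -1.04 in → contributes +4.7301 in⁴
  top flange (beyond web): d = 1.56 in → contributes +6.2692 in⁴
  bottom flange (beyond web): d = 1.56 in → contributes +6.2692 in⁴
Total I = 17.268 in⁴.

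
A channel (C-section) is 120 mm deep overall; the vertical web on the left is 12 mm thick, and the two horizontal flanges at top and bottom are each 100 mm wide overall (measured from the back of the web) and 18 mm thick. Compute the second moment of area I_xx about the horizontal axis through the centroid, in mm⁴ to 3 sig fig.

I_xx ≈ 1.01 × 10⁷ mm⁴

Treat the section as a set of non-overlapping primitives; coordinates are from the bounding-box lower-left.
Web: 12 × 120, A = 1 440 mm², y = 60 mm, Ī = 1 728 000 mm⁴.
Top flange (beyond web): 88 × 18, A = 1 584 mm², y = 111 mm, Ī = 42 768 mm⁴.
Bottom flange (beyond web): 88 × 18, A = 1 584 mm², y = 9 mm, Ī = 42 768 mm⁴.
By symmetry the centroid is at mid-height, ȳ = 60 mm.
Transfer each piece to the horizontal axis through the centroid using Ī + A·d² with d = y − 60:
  web: d = 0 mm → contributes +1 728 000 mm⁴
  top flange (beyond web): d = 51 mm → contributes +4 162 752 mm⁴
  bottom flange (beyond web): d = -51 mm → contributes +4 162 752 mm⁴
Total I = 10 053 504 mm⁴.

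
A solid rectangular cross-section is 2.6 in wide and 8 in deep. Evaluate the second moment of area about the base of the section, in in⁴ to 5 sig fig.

The section: 2.6 × 8, A = 20.8 in², y = 4 in, Ī = 110.9333 in⁴.
Transfer it to the base of the section using Ī + A·d² with d = y − 0:
  the section: d = 4 in → contributes +443.7333 in⁴
Total I = 443.7333 in⁴.

I_base ≈ 443.73 in⁴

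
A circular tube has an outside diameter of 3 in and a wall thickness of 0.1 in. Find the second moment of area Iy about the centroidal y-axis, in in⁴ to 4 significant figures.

Split into non-overlapping primitives; take the origin at the lower-left of the bounding box.
Outer circle: ⌀3, A = 7.06858 in², x = 1.5 in, Ī = 3.97608 in⁴.
Bore (subtracted): ⌀2.8, A = 6.15752 in², x = 1.5 in, Ī = 3.01719 in⁴.
By symmetry the centroid is at mid-width, x̄ = 1.5 in.
All pieces are centred on the centroidal y-axis, so I = ΣĪ (holes subtracted) = 0.958893 in⁴.

Iy ≈ 0.9589 in⁴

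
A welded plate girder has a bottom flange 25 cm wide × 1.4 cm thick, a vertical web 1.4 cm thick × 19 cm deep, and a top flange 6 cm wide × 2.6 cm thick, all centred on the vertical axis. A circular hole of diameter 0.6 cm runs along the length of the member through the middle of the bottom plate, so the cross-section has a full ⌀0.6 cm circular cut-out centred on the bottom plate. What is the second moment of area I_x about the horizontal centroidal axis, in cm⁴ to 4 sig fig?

I_x ≈ 5798 cm⁴

Decompose the section into non-overlapping parts with the origin at the bottom-left of its bounding rectangle.
Bottom plate: 25 × 1.4, A = 35 cm², y = 0.7 cm, Ī = 5.71667 cm⁴.
Web plate: 1.4 × 19, A = 26.6 cm², y = 10.9 cm, Ī = 800.217 cm⁴.
Top plate: 6 × 2.6, A = 15.6 cm², y = 21.7 cm, Ī = 8.788 cm⁴.
Hole (subtracted): ⌀0.6, A = 0.282743 cm², y = 0.7 cm, Ī = 0.00636173 cm⁴.
Centroid: ȳ = ΣA·y / ΣA = 8.48655 cm.
Transfer each piece to the horizontal centroidal axis using Ī + A·d² with d = y − 8.48655:
  bottom plate: d = -7.78655 cm → contributes +2127.78 cm⁴
  web plate: d = 2.41345 cm → contributes +955.155 cm⁴
  top plate: d = 13.2135 cm → contributes +2732.47 cm⁴
  hole: d = -7.78655 cm → contributes −17.1492 cm⁴
Total I = 5798.26 cm⁴.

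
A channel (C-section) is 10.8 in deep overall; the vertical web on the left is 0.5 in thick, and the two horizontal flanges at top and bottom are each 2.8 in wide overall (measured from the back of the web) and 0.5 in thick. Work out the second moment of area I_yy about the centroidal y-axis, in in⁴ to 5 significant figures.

Split into non-overlapping primitives; take the origin at the lower-left of the bounding box.
Web: 0.5 × 10.8, A = 5.4 in², x = 0.25 in, Ī = 0.1125 in⁴.
Top flange (beyond web): 2.3 × 0.5, A = 1.15 in², x = 1.65 in, Ī = 0.5069583 in⁴.
Bottom flange (beyond web): 2.3 × 0.5, A = 1.15 in², x = 1.65 in, Ī = 0.5069583 in⁴.
Centroid: x̄ = ΣA·x / ΣA = 0.6681818 in.
Transfer each piece to the centroidal y-axis using Ī + A·d² with d = x − 0.6681818:
  web: d = -0.4181818 in → contributes +1.056831 in⁴
  top flange (beyond web): d = 0.9818182 in → contributes +1.61552 in⁴
  bottom flange (beyond web): d = 0.9818182 in → contributes +1.61552 in⁴
Total I = 4.287871 in⁴.

I_yy ≈ 4.2879 in⁴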